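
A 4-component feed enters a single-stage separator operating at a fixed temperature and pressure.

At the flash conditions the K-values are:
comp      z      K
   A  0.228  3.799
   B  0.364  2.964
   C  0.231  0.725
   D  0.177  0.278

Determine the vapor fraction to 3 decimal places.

ψ = 0.891

Material balance + equilibrium reduce to Σ zᵢ(Kᵢ−1)/(1+ψ(Kᵢ−1)) = 0.
Check two-phase: ΣzᵢKᵢ = 2.162 > 1 and Σzᵢ/Kᵢ = 1.138 > 1, so g(0) = 1.162 > 0 and g(1) = -0.138 < 0.
Newton–Raphson from ψ = 0.53:
  ψ = 0.530: g = 0.3259, g' = -0.893 → ψ = 0.895
  ψ = 0.895: g = -0.0042, g' = -1.098 → ψ = 0.891
Converged at ψ = 0.891.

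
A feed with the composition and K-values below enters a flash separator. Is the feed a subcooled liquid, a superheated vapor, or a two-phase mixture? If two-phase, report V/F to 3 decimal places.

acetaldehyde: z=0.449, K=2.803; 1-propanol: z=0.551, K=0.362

ΣzᵢKᵢ = 1.458; Σzᵢ/Kᵢ = 1.682.
Both exceed 1, so a two-phase solution exists.
Rachford–Rice: g(ψ) = Σ zᵢ(Kᵢ−1)/(1+ψ(Kᵢ−1)) = 0.
Binary case is linear: z₁(K₁−1)(1+ψ(K₂−1)) + z₂(K₂−1)(1+ψ(K₁−1)) = 0
⇒ ψ = [z₁(K₁−1)+z₂(K₂−1)] / [−(K₁−1)(K₂−1)] = 0.4580/1.1503 = 0.398

two-phase, V/F = 0.398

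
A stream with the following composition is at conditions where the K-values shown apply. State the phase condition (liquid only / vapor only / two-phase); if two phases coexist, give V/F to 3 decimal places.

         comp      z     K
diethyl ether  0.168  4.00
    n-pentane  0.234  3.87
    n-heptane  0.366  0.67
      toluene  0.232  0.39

two-phase, V/F = 0.674

ΣzᵢKᵢ = 1.913; Σzᵢ/Kᵢ = 1.244.
Both exceed 1, so a two-phase solution exists.
Iterate (Newton) starting at ψ = 0.5:
  ψ = 0.500: g = 0.1291, g' = -0.803 → ψ = 0.661
  ψ = 0.661: g = 0.0093, g' = -0.707 → ψ = 0.674
Converged at ψ = 0.674.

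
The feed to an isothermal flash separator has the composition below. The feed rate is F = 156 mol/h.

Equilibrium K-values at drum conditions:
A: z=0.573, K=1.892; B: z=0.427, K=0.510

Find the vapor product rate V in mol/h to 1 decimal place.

Binary case is linear: z₁(K₁−1)(1+ψ(K₂−1)) + z₂(K₂−1)(1+ψ(K₁−1)) = 0
⇒ ψ = [z₁(K₁−1)+z₂(K₂−1)] / [−(K₁−1)(K₂−1)] = 0.3019/0.4371 = 0.691
Then V = ψ·F = 0.6907·156 = 107.7 mol/h and L = F − V = 48.3 mol/h.

V = 107.7 mol/h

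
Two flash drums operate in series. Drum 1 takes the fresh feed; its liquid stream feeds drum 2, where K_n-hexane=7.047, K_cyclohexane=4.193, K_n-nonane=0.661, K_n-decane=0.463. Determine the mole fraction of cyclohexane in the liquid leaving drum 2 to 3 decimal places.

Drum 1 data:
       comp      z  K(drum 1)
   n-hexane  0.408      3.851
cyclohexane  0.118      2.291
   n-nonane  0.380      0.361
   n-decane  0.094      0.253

Drum 1:
Iterate (Newton) starting at ψ₁ = 0.67:
  ψ₁ = 0.670: g = -0.0838, g' = -1.133 → ψ₁ = 0.596
  ψ₁ = 0.596: g = -0.0017, g' = -1.093 → ψ₁ = 0.594
Converged at ψ₁ = 0.594.
Drum-1 compositions:
  n-hexane: x = 0.151, y = 0.583
  cyclohexane: x = 0.067, y = 0.153
  n-nonane: x = 0.613, y = 0.221
  n-decane: x = 0.169, y = 0.043
Drum-2 feed = drum-1 liquid: z₂ = (0.1514, 0.0668, 0.6128, 0.1691).
Drum 2:
Material balance + equilibrium reduce to Σ zᵢ(Kᵢ−1)/(1+ψ₂(Kᵢ−1)) = 0.
Feasibility: ΣzᵢKᵢ = 1.830, Σzᵢ/Kᵢ = 1.330 — both > 1, two phases present.
Newton iteration, ψ₂⁰ = 0.48:
  ψ₂ = 0.480: g = -0.0516, g' = -0.659 → ψ₂ = 0.402
  ψ₂ = 0.402: g = 0.0042, g' = -0.775 → ψ₂ = 0.407
Converged at ψ₂ = 0.407.
  n-hexane: x = 0.044, y = 0.308
  cyclohexane: x = 0.029, y = 0.122
  n-nonane: x = 0.711, y = 0.470
  n-decane: x = 0.216, y = 0.100

x_cyclohexane (drum 2) = 0.029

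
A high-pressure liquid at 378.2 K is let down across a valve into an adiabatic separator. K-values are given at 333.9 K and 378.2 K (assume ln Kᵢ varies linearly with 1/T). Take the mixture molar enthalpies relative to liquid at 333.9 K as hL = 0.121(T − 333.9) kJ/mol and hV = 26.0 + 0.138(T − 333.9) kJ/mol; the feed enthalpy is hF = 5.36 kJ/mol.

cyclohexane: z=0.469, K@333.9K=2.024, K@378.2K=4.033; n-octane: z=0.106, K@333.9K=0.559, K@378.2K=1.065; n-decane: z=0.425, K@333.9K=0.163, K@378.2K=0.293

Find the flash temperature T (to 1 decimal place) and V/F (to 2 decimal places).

T = 338.5 K, V/F = 0.18

Adiabatic flash: solve Rachford–Rice at each trial T, then check hF = ψ·hV(T) + (1−ψ)·hL(T).
  T = 333.9 K: K = (2.024, 0.559, 0.163), RR gives ψ = 0.098, H_out = 2.551 kJ/mol
  T = 378.2 K: K = (4.033, 1.065, 0.293), RR gives ψ = 0.591, H_out = 21.169 kJ/mol
  T = 356.0 K: K = (2.917, 0.787, 0.222), RR gives ψ = 0.404, H_out = 13.331 kJ/mol
  T = 344.9 K: K = (2.442, 0.666, 0.191), RR gives ψ = 0.278, H_out = 8.620 kJ/mol
  T = 339.4 K: K = (2.227, 0.611, 0.177), RR gives ψ = 0.198, H_out = 5.838 kJ/mol
  T = 336.6 K: K = (2.122, 0.584, 0.170), RR gives ψ = 0.150, H_out = 4.242 kJ/mol
  T = 338.0 K: K = (2.174, 0.598, 0.173), RR gives ψ = 0.175, H_out = 5.058 kJ/mol
Linear interpolation between T = 338.0 (H_out = 5.058) and T = 339.4 (H_out = 5.838) on hF = 5.36 gives T ≈ 338.5 K, at which ψ = 0.18.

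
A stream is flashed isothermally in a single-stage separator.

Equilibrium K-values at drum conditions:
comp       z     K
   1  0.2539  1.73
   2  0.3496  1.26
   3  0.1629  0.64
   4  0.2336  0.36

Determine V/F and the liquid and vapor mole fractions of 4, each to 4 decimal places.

V/F = 0.2488, x_4 = 0.2778, y_4 = 0.1000

Newton iteration, V/F⁰ = 0.5:
  V/F = 0.5000: g = -0.07515, g' = -0.3294 → V/F = 0.2719
  V/F = 0.2719: g = -0.00646, g' = -0.2810 → V/F = 0.2489
  V/F = 0.2489: g = -0.00003, g' = -0.2786 → V/F = 0.2488
Converged at V/F = 0.2488.
Compositions from xᵢ = zᵢ/(1+V/F(Kᵢ−1)), yᵢ = Kᵢxᵢ:
  1: x = 0.2149, y = 0.3717
  2: x = 0.3284, y = 0.4137
  3: x = 0.1789, y = 0.1145
  4: x = 0.2778, y = 0.1000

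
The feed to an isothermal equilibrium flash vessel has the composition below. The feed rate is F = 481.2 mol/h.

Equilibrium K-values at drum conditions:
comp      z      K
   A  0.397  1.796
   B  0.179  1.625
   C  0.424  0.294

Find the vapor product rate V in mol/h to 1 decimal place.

V = 117.5 mol/h

Newton iteration, ψ⁰ = 0.5:
  ψ = 0.500: g = -0.1514, g' = -0.674 → ψ = 0.275
  ψ = 0.275: g = -0.0170, g' = -0.546 → ψ = 0.244
Converged at ψ = 0.244.
Then V = ψ·F = 0.2441·481.2 = 117.5 mol/h and L = F − V = 363.7 mol/h.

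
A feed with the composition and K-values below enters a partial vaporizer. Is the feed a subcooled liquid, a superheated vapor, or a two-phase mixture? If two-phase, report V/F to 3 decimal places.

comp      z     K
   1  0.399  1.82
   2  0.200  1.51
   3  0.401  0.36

ΣzᵢKᵢ = 1.173; Σzᵢ/Kᵢ = 1.466.
Both exceed 1, so a two-phase solution exists.
Let ψ = V/F and solve Σ zᵢ(Kᵢ−1)/(1+ψ(Kᵢ−1)) = 0.
Newton iteration, ψ⁰ = 0.5:
  ψ = 0.500: g = -0.0641, g' = -0.523 → ψ = 0.377
  ψ = 0.377: g = -0.0030, g' = -0.479 → ψ = 0.371
Converged at ψ = 0.371.

two-phase, V/F = 0.371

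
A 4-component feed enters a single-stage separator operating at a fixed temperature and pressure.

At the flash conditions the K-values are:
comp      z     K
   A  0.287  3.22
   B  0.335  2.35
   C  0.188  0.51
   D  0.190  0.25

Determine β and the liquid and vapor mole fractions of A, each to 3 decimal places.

Material balance + equilibrium reduce to Σ zᵢ(Kᵢ−1)/(1+β(Kᵢ−1)) = 0.
Check two-phase: ΣzᵢKᵢ = 1.855 > 1 and Σzᵢ/Kᵢ = 1.360 > 1, so g(0) = 0.855 > 0 and g(1) = -0.360 < 0.
Newton–Raphson from β = 0.69:
  β = 0.690: g = 0.0513, g' = -0.946 → β = 0.744
  β = 0.744: g = -0.0017, g' = -1.012 → β = 0.743
Converged at β = 0.743.
Compositions from xᵢ = zᵢ/(1+β(Kᵢ−1)), yᵢ = Kᵢxᵢ:
  A: x = 0.108, y = 0.349
  B: x = 0.167, y = 0.393
  C: x = 0.296, y = 0.151
  D: x = 0.429, y = 0.107

β = 0.743, x_A = 0.108, y_A = 0.349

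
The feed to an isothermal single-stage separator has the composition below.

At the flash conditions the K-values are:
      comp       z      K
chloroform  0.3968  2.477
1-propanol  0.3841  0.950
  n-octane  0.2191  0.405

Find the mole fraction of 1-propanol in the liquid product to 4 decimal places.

x_1-propanol = 0.4001

Rachford–Rice: g(ψ) = Σ zᵢ(Kᵢ−1)/(1+ψ(Kᵢ−1)) = 0.
Check two-phase: ΣzᵢKᵢ = 1.4365 > 1 and Σzᵢ/Kᵢ = 1.1055 > 1, so g(0) = 0.4365 > 0 and g(1) = -0.1055 < 0.
Newton iteration, ψ⁰ = 0.3:
  ψ = 0.3000: g = 0.22793, g' = -0.5316 → ψ = 0.7288
  ψ = 0.7288: g = 0.03215, g' = -0.4436 → ψ = 0.8013
  ψ = 0.8013: g = -0.00073, g' = -0.4659 → ψ = 0.7997
Converged at ψ = 0.7997.
Compositions from xᵢ = zᵢ/(1+ψ(Kᵢ−1)), yᵢ = Kᵢxᵢ:
  chloroform: x = 0.1819, y = 0.4506
  1-propanol: x = 0.4001, y = 0.3801
  n-octane: x = 0.4180, y = 0.1693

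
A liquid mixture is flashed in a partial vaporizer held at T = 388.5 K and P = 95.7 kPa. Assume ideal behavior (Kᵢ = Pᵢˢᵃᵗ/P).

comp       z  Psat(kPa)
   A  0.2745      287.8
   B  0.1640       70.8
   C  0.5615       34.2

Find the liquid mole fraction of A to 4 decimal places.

x_A = 0.2180

Raoult's law: Kᵢ = Pᵢˢᵃᵗ/P = Pᵢˢᵃᵗ/95.7.
  K_A = 287.8/95.7 = 3.007315, K_B = 70.8/95.7 = 0.739812, K_C = 34.2/95.7 = 0.357367
Material balance + equilibrium reduce to Σ zᵢ(Kᵢ−1)/(1+V/F(Kᵢ−1)) = 0.
Check two-phase: ΣzᵢKᵢ = 1.1475 > 1 and Σzᵢ/Kᵢ = 1.8842 > 1, so g(0) = 0.1475 > 0 and g(1) = -0.8842 < 0.
Newton–Raphson from V/F = 0.5:
  V/F = 0.5000: g = -0.30573, g' = -0.7936 → V/F = 0.1148
  V/F = 0.1148: g = 0.01429, g' = -1.0127 → V/F = 0.1289
  V/F = 0.1289: g = 0.00019, g' = -0.9857 → V/F = 0.1291
Converged at V/F = 0.1291.
Compositions from xᵢ = zᵢ/(1+V/F(Kᵢ−1)), yᵢ = Kᵢxᵢ:
  A: x = 0.2180, y = 0.6556
  B: x = 0.1697, y = 0.1255
  C: x = 0.6123, y = 0.2188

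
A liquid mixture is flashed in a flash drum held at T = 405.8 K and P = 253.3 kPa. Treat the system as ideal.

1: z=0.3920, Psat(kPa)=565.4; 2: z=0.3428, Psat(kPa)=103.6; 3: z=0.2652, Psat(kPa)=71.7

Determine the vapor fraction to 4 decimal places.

Raoult's law: Kᵢ = Pᵢˢᵃᵗ/P = Pᵢˢᵃᵗ/253.3.
  K_1 = 565.4/253.3 = 2.232136, K_2 = 103.6/253.3 = 0.409001, K_3 = 71.7/253.3 = 0.283064
Material balance + equilibrium reduce to Σ zᵢ(Kᵢ−1)/(1+ψ(Kᵢ−1)) = 0.
Check two-phase: ΣzᵢKᵢ = 1.0903 > 1 and Σzᵢ/Kᵢ = 1.9506 > 1, so g(0) = 0.0903 > 0 and g(1) = -0.9506 < 0.
Newton–Raphson from ψ = 0.64:
  ψ = 0.6400: g = -0.40713, g' = -0.9612 → ψ = 0.2164
  ψ = 0.2164: g = -0.07605, g' = -0.7193 → ψ = 0.1107
  ψ = 0.1107: g = 0.00172, g' = -0.7587 → ψ = 0.1130
Converged at ψ = 0.1130.

ψ = 0.1130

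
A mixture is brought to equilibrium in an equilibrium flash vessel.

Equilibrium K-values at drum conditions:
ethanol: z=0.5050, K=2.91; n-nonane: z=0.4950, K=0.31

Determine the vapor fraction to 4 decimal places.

Let ψ = V/F and solve Σ zᵢ(Kᵢ−1)/(1+ψ(Kᵢ−1)) = 0.
Check two-phase: ΣzᵢKᵢ = 1.6230 > 1 and Σzᵢ/Kᵢ = 1.7703 > 1, so g(0) = 0.6230 > 0 and g(1) = -0.7703 < 0.
Newton iteration, ψ⁰ = 0.5:
  ψ = 0.5000: g = -0.02807, g' = -1.0313 → ψ = 0.4728
  ψ = 0.4728: g = -0.00006, g' = -1.0278 → ψ = 0.4727
Converged at ψ = 0.4727.

ψ = 0.4727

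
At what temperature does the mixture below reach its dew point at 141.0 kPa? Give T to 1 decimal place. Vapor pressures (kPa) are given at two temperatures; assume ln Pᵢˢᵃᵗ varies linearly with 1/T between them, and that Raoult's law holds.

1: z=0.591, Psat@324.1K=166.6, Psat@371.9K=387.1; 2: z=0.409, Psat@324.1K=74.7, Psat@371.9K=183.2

T = 336.0 K

Dew-point temperature: Σzᵢ·P/Pᵢˢᵃᵗ(T) = 1. Interpolate ln Pᵢˢᵃᵗ = aᵢ + bᵢ/T.
  T = 324.1 K: ΣzᵢP/Pᵢˢᵃᵗ = 1.2722
  T = 371.9 K: ΣzᵢP/Pᵢˢᵃᵗ = 0.5301
  T = 348.0 K: ΣzᵢP/Pᵢˢᵃᵗ = 0.7968
  T = 336.1 K: ΣzᵢP/Pᵢˢᵃᵗ = 0.9975
  T = 330.1 K: ΣzᵢP/Pᵢˢᵃᵗ = 1.1240
  T = 333.1 K: ΣzᵢP/Pᵢˢᵃᵗ = 1.0583
  T = 334.6 K: ΣzᵢP/Pᵢˢᵃᵗ = 1.0273
Interpolating between 334.6 K and 336.1 K gives T ≈ 336.0 K.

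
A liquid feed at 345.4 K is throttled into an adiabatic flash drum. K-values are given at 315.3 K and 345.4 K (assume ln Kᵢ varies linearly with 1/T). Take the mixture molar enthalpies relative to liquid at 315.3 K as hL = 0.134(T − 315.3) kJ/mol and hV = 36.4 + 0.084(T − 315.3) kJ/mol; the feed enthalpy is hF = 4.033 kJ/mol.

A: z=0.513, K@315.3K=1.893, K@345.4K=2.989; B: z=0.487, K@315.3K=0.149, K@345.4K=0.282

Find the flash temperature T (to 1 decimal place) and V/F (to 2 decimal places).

Adiabatic flash: solve Rachford–Rice at each trial T, then check hF = ψ·hV(T) + (1−ψ)·hL(T).
  T = 315.3 K: K = (1.893, 0.149), RR gives ψ = 0.057, H_out = 2.092 kJ/mol
  T = 345.4 K: K = (2.989, 0.282), RR gives ψ = 0.470, H_out = 20.421 kJ/mol
  T = 330.4 K: K = (2.405, 0.208), RR gives ψ = 0.301, H_out = 12.766 kJ/mol
  T = 322.9 K: K = (2.142, 0.177), RR gives ψ = 0.197, H_out = 8.105 kJ/mol
  T = 319.1 K: K = (2.015, 0.163), RR gives ψ = 0.133, H_out = 5.316 kJ/mol
  T = 317.2 K: K = (1.953, 0.156), RR gives ψ = 0.097, H_out = 3.768 kJ/mol
Linear interpolation between T = 317.2 (H_out = 3.768) and T = 319.1 (H_out = 5.316) on hF = 4.033 gives T ≈ 317.5 K, at which ψ = 0.10.

T = 317.5 K, V/F = 0.10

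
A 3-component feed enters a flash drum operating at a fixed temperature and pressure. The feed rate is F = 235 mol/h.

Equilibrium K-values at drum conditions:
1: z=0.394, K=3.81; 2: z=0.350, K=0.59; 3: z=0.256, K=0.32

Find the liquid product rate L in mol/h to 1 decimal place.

Rachford–Rice: g(V/F) = Σ zᵢ(Kᵢ−1)/(1+V/F(Kᵢ−1)) = 0.
g(0) = ΣzᵢKᵢ − 1 = 0.790 and g(1) = 1 − Σzᵢ/Kᵢ = -0.497, so a root lies in (0, 1).
Newton iteration, V/F⁰ = 0.39:
  V/F = 0.390: g = 0.1205, g' = -1.011 → V/F = 0.509
  V/F = 0.509: g = 0.0078, g' = -0.897 → V/F = 0.518
Converged at V/F = 0.518.
Then V = V/F·F = 0.5179·235 = 121.7 mol/h and L = F − V = 113.3 mol/h.

L = 113.3 mol/h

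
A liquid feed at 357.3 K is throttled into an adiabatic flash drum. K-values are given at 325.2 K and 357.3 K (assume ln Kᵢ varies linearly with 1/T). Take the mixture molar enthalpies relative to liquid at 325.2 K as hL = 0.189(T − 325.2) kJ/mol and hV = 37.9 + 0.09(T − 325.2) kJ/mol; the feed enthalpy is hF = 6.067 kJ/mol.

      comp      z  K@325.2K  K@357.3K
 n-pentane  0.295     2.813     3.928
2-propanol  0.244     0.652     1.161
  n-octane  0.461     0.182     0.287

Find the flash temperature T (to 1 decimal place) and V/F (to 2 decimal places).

T = 331.9 K, V/F = 0.13

Adiabatic flash: solve Rachford–Rice at each trial T, then check hF = ψ·hV(T) + (1−ψ)·hL(T).
  T = 325.2 K: K = (2.813, 0.652, 0.182), RR gives ψ = 0.059, H_out = 2.244 kJ/mol
  T = 357.3 K: K = (3.928, 1.161, 0.287), RR gives ψ = 0.375, H_out = 19.091 kJ/mol
  T = 341.2 K: K = (3.349, 0.881, 0.231), RR gives ψ = 0.220, H_out = 11.021 kJ/mol
  T = 333.2 K: K = (3.076, 0.761, 0.206), RR gives ψ = 0.142, H_out = 6.770 kJ/mol
  T = 329.2 K: K = (2.943, 0.705, 0.194), RR gives ψ = 0.101, H_out = 4.550 kJ/mol
  T = 331.2 K: K = (3.009, 0.732, 0.200), RR gives ψ = 0.122, H_out = 5.670 kJ/mol
Linear interpolation between T = 331.2 (H_out = 5.670) and T = 333.2 (H_out = 6.770) on hF = 6.067 gives T ≈ 331.9 K, at which ψ = 0.13.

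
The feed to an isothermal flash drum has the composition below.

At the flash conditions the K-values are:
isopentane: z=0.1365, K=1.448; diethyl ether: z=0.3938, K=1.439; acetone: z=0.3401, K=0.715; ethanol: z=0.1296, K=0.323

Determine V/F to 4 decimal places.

V/F = 0.2539

Material balance + equilibrium reduce to Σ zᵢ(Kᵢ−1)/(1+V/F(Kᵢ−1)) = 0.
Check two-phase: ΣzᵢKᵢ = 1.0494 > 1 and Σzᵢ/Kᵢ = 1.2448 > 1, so g(0) = 0.0494 > 0 and g(1) = -0.2448 < 0.
Iterate (Newton) starting at V/F = 0.61:
  V/F = 0.6100: g = -0.08240, g' = -0.2770 → V/F = 0.3125
  V/F = 0.3125: g = -0.01202, g' = -0.2086 → V/F = 0.2549
  V/F = 0.2549: g = -0.00019, g' = -0.2023 → V/F = 0.2539
Converged at V/F = 0.2539.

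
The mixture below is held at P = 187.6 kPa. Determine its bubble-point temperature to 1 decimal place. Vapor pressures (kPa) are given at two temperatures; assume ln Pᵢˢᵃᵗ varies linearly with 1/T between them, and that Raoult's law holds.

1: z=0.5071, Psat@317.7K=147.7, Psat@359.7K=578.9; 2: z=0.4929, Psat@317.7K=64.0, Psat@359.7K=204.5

Bubble-point temperature: ΣzᵢPᵢˢᵃᵗ(T) = P. Interpolate ln Pᵢˢᵃᵗ = aᵢ + bᵢ/T.
  T = 317.7 K: ΣzᵢPᵢˢᵃᵗ = 106.44 kPa
  T = 359.7 K: ΣzᵢPᵢˢᵃᵗ = 394.36 kPa
  T = 338.7 K: ΣzᵢPᵢˢᵃᵗ = 213.15 kPa
  T = 328.2 K: ΣzᵢPᵢˢᵃᵗ = 152.26 kPa
  T = 333.4 K: ΣzᵢPᵢˢᵃᵗ = 180.33 kPa
  T = 336.0 K: ΣzᵢPᵢˢᵃᵗ = 195.87 kPa
Interpolating between 333.4 K and 336.0 K gives T ≈ 334.6 K.

T = 334.6 K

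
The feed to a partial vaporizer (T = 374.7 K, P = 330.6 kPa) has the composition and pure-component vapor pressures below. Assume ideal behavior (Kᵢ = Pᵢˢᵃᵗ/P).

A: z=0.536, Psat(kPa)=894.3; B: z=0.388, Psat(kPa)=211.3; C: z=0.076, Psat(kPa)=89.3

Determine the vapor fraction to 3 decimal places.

ψ = 0.888

Raoult's law: Kᵢ = Pᵢˢᵃᵗ/P = Pᵢˢᵃᵗ/330.6.
  K_A = 894.3/330.6 = 2.70508, K_B = 211.3/330.6 = 0.63914, K_C = 89.3/330.6 = 0.27011
Rachford–Rice: g(ψ) = Σ zᵢ(Kᵢ−1)/(1+ψ(Kᵢ−1)) = 0.
Check two-phase: ΣzᵢKᵢ = 1.718 > 1 and Σzᵢ/Kᵢ = 1.087 > 1, so g(0) = 0.718 > 0 and g(1) = -0.087 < 0.
Newton iteration, ψ⁰ = 0.64:
  ψ = 0.640: g = 0.1509, g' = -0.584 → ψ = 0.898
  ψ = 0.898: g = -0.0072, g' = -0.695 → ψ = 0.888
Converged at ψ = 0.888.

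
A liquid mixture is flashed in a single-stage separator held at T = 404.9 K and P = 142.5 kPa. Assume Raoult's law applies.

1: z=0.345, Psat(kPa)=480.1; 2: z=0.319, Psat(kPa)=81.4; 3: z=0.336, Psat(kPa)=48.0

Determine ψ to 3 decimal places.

ψ = 0.345

Raoult's law: Kᵢ = Pᵢˢᵃᵗ/P = Pᵢˢᵃᵗ/142.5.
  K_1 = 480.1/142.5 = 3.36912, K_2 = 81.4/142.5 = 0.57123, K_3 = 48.0/142.5 = 0.33684
Material balance + equilibrium reduce to Σ zᵢ(Kᵢ−1)/(1+ψ(Kᵢ−1)) = 0.
g(0) = ΣzᵢKᵢ − 1 = 0.458 and g(1) = 1 − Σzᵢ/Kᵢ = -0.658, so a root lies in (0, 1).
Newton iteration, ψ⁰ = 0.5:
  ψ = 0.500: g = -0.1333, g' = -0.832 → ψ = 0.340
  ψ = 0.340: g = 0.0052, g' = -0.921 → ψ = 0.345
Converged at ψ = 0.345.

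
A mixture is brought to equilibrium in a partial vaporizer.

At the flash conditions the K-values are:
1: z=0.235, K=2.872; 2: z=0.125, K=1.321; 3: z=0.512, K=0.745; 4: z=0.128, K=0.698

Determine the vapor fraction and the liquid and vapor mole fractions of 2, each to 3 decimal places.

Material balance + equilibrium reduce to Σ zᵢ(Kᵢ−1)/(1+ψ(Kᵢ−1)) = 0.
Check two-phase: ΣzᵢKᵢ = 1.311 > 1 and Σzᵢ/Kᵢ = 1.047 > 1, so g(0) = 0.311 > 0 and g(1) = -0.047 < 0.
Newton iteration, ψ⁰ = 0.5:
  ψ = 0.500: g = 0.0666, g' = -0.289 → ψ = 0.730
  ψ = 0.730: g = 0.0083, g' = -0.225 → ψ = 0.767
  ψ = 0.767: g = 0.0001, g' = -0.218 → ψ = 0.768
Converged at ψ = 0.768.
Compositions from xᵢ = zᵢ/(1+ψ(Kᵢ−1)), yᵢ = Kᵢxᵢ:
  1: x = 0.096, y = 0.277
  2: x = 0.100, y = 0.132
  3: x = 0.637, y = 0.474
  4: x = 0.167, y = 0.116

ψ = 0.768, x_2 = 0.100, y_2 = 0.132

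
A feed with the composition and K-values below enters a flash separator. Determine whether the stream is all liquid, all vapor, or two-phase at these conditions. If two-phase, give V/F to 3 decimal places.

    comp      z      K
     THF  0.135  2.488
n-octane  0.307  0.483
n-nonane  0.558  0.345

ΣzᵢKᵢ = 0.677; Σzᵢ/Kᵢ = 2.307.
Since ΣzᵢKᵢ < 1 the mixture is below its bubble point — single liquid phase.

all liquid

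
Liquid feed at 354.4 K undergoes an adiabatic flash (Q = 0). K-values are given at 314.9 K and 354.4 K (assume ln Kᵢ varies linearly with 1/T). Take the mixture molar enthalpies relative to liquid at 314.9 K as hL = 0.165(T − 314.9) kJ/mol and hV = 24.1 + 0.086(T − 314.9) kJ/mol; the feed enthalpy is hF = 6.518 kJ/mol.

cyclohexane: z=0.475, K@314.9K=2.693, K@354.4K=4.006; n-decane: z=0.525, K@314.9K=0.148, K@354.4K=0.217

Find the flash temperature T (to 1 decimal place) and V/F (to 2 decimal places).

Adiabatic flash: solve Rachford–Rice at each trial T, then check hF = ψ·hV(T) + (1−ψ)·hL(T).
  T = 314.9 K: K = (2.693, 0.148), RR gives ψ = 0.247, H_out = 5.963 kJ/mol
  T = 354.4 K: K = (4.006, 0.217), RR gives ψ = 0.432, H_out = 15.580 kJ/mol
  T = 334.6 K: K = (3.322, 0.181), RR gives ψ = 0.354, H_out = 11.230 kJ/mol
  T = 324.8 K: K = (3.002, 0.164), RR gives ψ = 0.306, H_out = 8.773 kJ/mol
  T = 319.9 K: K = (2.847, 0.156), RR gives ψ = 0.279, H_out = 7.431 kJ/mol
  T = 317.4 K: K = (2.770, 0.152), RR gives ψ = 0.264, H_out = 6.711 kJ/mol
  T = 316.1 K: K = (2.730, 0.150), RR gives ψ = 0.255, H_out = 6.326 kJ/mol
Linear interpolation between T = 316.1 (H_out = 6.326) and T = 317.4 (H_out = 6.711) on hF = 6.518 gives T ≈ 316.7 K, at which ψ = 0.26.

T = 316.7 K, V/F = 0.26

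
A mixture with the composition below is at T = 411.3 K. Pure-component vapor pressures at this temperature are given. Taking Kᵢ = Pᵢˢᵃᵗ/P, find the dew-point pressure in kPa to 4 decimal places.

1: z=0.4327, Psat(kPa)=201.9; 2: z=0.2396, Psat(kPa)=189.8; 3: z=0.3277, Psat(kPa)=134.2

At the dew point ψ → 1, so Σzᵢ/Kᵢ = 1 with Kᵢ = Pᵢˢᵃᵗ/P ⇒ 1/P = Σzᵢ/Pᵢˢᵃᵗ.
1/P = 0.4327/201.9 + 0.2396/189.8 + 0.3277/134.2 = 0.0058474 ⇒ P = 171.0162 kPa

Pdew = 171.0162 kPa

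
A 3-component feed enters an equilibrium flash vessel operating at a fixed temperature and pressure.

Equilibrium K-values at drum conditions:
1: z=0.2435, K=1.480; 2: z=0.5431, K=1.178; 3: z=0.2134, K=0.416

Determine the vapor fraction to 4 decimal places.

Newton–Raphson from ψ = 0.61:
  ψ = 0.6100: g = -0.01598, g' = -0.2232 → ψ = 0.5384
  ψ = 0.5384: g = -0.00069, g' = -0.2046 → ψ = 0.5350
Converged at ψ = 0.5350.

ψ = 0.5350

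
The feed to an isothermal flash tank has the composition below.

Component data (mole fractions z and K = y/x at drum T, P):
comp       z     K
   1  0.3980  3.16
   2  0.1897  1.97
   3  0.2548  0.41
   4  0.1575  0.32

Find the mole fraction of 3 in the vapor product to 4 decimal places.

y_3 = 0.1762

Iterate (Newton) starting at ψ = 0.5:
  ψ = 0.5000: g = 0.16171, g' = -0.8558 → ψ = 0.6890
  ψ = 0.6890: g = 0.00101, g' = -0.8737 → ψ = 0.6901
Converged at ψ = 0.6901.
Compositions from xᵢ = zᵢ/(1+ψ(Kᵢ−1)), yᵢ = Kᵢxᵢ:
  1: x = 0.1598, y = 0.5050
  2: x = 0.1136, y = 0.2239
  3: x = 0.4298, y = 0.1762
  4: x = 0.2968, y = 0.0950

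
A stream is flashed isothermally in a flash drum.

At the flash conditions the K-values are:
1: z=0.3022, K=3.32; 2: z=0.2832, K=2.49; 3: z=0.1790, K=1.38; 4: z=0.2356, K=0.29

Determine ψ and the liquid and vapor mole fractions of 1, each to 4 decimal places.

ψ = 0.8955, x_1 = 0.0982, y_1 = 0.3260

Material balance + equilibrium reduce to Σ zᵢ(Kᵢ−1)/(1+ψ(Kᵢ−1)) = 0.
Check two-phase: ΣzᵢKᵢ = 2.0238 > 1 and Σzᵢ/Kᵢ = 1.1469 > 1, so g(0) = 1.0238 > 0 and g(1) = -0.1469 < 0.
Newton iteration, ψ⁰ = 0.5:
  ψ = 0.5000: g = 0.36422, g' = -0.8588 → ψ = 0.9241
  ψ = 0.9241: g = -0.03553, g' = -1.2942 → ψ = 0.8966
  ψ = 0.8966: g = -0.00133, g' = -1.2004 → ψ = 0.8955
Converged at ψ = 0.8955.
Compositions from xᵢ = zᵢ/(1+ψ(Kᵢ−1)), yᵢ = Kᵢxᵢ:
  1: x = 0.0982, y = 0.3260
  2: x = 0.1213, y = 0.3021
  3: x = 0.1336, y = 0.1843
  4: x = 0.6469, y = 0.1876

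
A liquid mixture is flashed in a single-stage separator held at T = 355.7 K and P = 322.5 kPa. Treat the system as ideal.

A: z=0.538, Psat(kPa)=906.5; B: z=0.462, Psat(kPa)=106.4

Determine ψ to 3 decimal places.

ψ = 0.548

Raoult's law: Kᵢ = Pᵢˢᵃᵗ/P = Pᵢˢᵃᵗ/322.5.
  K_A = 906.5/322.5 = 2.81085, K_B = 106.4/322.5 = 0.32992
Binary case is linear: z₁(K₁−1)(1+ψ(K₂−1)) + z₂(K₂−1)(1+ψ(K₁−1)) = 0
⇒ ψ = [z₁(K₁−1)+z₂(K₂−1)] / [−(K₁−1)(K₂−1)] = 0.6647/1.2134 = 0.548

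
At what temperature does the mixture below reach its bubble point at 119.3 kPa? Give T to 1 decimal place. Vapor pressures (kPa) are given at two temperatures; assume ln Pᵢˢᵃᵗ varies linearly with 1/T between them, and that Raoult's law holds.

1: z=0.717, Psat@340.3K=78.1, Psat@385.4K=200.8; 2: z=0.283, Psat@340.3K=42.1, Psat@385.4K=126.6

T = 365.0 K

Bubble-point temperature: ΣzᵢPᵢˢᵃᵗ(T) = P. Interpolate ln Pᵢˢᵃᵗ = aᵢ + bᵢ/T.
  T = 340.3 K: ΣzᵢPᵢˢᵃᵗ = 67.91 kPa
  T = 385.4 K: ΣzᵢPᵢˢᵃᵗ = 179.80 kPa
  T = 362.9 K: ΣzᵢPᵢˢᵃᵗ = 113.97 kPa
  T = 374.1 K: ΣzᵢPᵢˢᵃᵗ = 143.97 kPa
  T = 368.5 K: ΣzᵢPᵢˢᵃᵗ = 128.32 kPa
  T = 365.7 K: ΣzᵢPᵢˢᵃᵗ = 120.98 kPa
Interpolating between 362.9 K and 365.7 K gives T ≈ 365.0 K.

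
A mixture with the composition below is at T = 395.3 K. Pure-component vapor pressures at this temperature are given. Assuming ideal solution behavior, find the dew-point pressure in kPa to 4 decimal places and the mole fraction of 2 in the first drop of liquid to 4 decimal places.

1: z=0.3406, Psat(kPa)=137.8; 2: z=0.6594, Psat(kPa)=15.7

Pdew = 22.4862 kPa, x_2 = 0.9444

At the dew point ψ → 1, so Σzᵢ/Kᵢ = 1 with Kᵢ = Pᵢˢᵃᵗ/P ⇒ 1/P = Σzᵢ/Pᵢˢᵃᵗ.
1/P = 0.3406/137.8 + 0.6594/15.7 = 0.0444717 ⇒ P = 22.4862 kPa
xᵢ = zᵢP/Pᵢˢᵃᵗ ⇒ x_2 = 0.6594·22.4862/15.7 = 0.9444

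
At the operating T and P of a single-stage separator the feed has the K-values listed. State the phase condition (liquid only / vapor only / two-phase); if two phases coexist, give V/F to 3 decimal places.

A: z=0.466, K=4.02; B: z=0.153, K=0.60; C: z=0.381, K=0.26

ΣzᵢKᵢ = 2.064; Σzᵢ/Kᵢ = 1.836.
Both exceed 1, so a two-phase solution exists.
Rachford–Rice: g(ψ) = Σ zᵢ(Kᵢ−1)/(1+ψ(Kᵢ−1)) = 0.
Iterate (Newton) starting at ψ = 0.57:
  ψ = 0.570: g = -0.0498, g' = -1.239 → ψ = 0.530
Converged at ψ = 0.530.

two-phase, V/F = 0.530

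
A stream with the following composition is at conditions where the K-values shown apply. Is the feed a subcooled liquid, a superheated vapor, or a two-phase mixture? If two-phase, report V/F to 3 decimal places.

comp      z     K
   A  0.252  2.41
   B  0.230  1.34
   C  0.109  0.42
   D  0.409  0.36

two-phase, V/F = 0.165

ΣzᵢKᵢ = 1.109; Σzᵢ/Kᵢ = 1.672.
Both exceed 1, so a two-phase solution exists.
Material balance + equilibrium reduce to Σ zᵢ(Kᵢ−1)/(1+ψ(Kᵢ−1)) = 0.
Newton iteration, ψ⁰ = 0.5:
  ψ = 0.500: g = -0.1987, g' = -0.627 → ψ = 0.183
  ψ = 0.183: g = -0.0111, g' = -0.601 → ψ = 0.164
  ψ = 0.164: g = 0.0001, g' = -0.608 → ψ = 0.165
Converged at ψ = 0.165.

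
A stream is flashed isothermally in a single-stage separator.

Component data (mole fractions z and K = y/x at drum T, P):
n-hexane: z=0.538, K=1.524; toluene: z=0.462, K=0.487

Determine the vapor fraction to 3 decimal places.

ψ = 0.167

Iterate (Newton) starting at ψ = 0.5:
  ψ = 0.500: g = -0.0954, g' = -0.313 → ψ = 0.195
  ψ = 0.195: g = -0.0076, g' = -0.272 → ψ = 0.167
Converged at ψ = 0.167.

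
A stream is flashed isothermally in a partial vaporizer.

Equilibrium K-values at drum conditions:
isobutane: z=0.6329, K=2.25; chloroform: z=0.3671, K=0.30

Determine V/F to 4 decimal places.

Material balance + equilibrium reduce to Σ zᵢ(Kᵢ−1)/(1+V/F(Kᵢ−1)) = 0.
g(0) = ΣzᵢKᵢ − 1 = 0.5342 and g(1) = 1 − Σzᵢ/Kᵢ = -0.5050, so a root lies in (0, 1).
Binary case is linear: z₁(K₁−1)(1+V/F(K₂−1)) + z₂(K₂−1)(1+V/F(K₁−1)) = 0
⇒ V/F = [z₁(K₁−1)+z₂(K₂−1)] / [−(K₁−1)(K₂−1)] = 0.53416/0.87500 = 0.6105

V/F = 0.6105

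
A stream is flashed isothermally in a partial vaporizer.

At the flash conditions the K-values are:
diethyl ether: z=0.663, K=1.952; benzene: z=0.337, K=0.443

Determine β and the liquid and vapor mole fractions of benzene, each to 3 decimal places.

β = 0.836, x_benzene = 0.631, y_benzene = 0.279

Newton–Raphson from β = 0.56:
  β = 0.560: g = 0.1389, g' = -0.476 → β = 0.851
  β = 0.851: g = -0.0085, g' = -0.562 → β = 0.836
Converged at β = 0.836.
Compositions from xᵢ = zᵢ/(1+β(Kᵢ−1)), yᵢ = Kᵢxᵢ:
  diethyl ether: x = 0.369, y = 0.721
  benzene: x = 0.631, y = 0.279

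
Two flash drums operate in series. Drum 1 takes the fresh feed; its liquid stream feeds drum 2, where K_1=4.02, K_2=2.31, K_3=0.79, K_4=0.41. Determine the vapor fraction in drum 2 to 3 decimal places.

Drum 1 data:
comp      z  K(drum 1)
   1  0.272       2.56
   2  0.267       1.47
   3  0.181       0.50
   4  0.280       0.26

V/F (drum 2) = 0.548

Drum 1:
Iterate (Newton) starting at ψ₁ = 0.33:
  ψ₁ = 0.330: g = 0.0062, g' = -0.666 → ψ₁ = 0.339
Converged at ψ₁ = 0.339.
Drum-1 compositions:
  1: x = 0.178, y = 0.455
  2: x = 0.230, y = 0.339
  3: x = 0.218, y = 0.109
  4: x = 0.374, y = 0.097
Drum-2 feed = drum-1 liquid: z₂ = (0.1778, 0.2303, 0.2180, 0.3739).
Drum 2:
Newton iteration, ψ₂⁰ = 0.5:
  ψ₂ = 0.500: g = 0.0322, g' = -0.676 → ψ₂ = 0.548
Converged at ψ₂ = 0.548.
  1: x = 0.067, y = 0.269
  2: x = 0.134, y = 0.310
  3: x = 0.246, y = 0.195
  4: x = 0.553, y = 0.227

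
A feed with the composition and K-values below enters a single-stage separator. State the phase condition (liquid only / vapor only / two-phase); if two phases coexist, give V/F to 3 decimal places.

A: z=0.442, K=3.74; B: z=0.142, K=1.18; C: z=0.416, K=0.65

ΣzᵢKᵢ = 2.091; Σzᵢ/Kᵢ = 0.879.
Since Σzᵢ/Kᵢ < 1 the mixture is above its dew point — single vapor phase.

vapor only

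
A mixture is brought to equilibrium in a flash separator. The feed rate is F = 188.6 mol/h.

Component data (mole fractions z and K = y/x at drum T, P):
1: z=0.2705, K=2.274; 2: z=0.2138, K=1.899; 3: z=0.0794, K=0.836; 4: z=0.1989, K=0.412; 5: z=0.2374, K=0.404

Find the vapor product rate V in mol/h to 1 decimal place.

V = 81.3 mol/h

Rachford–Rice: g(V/F) = Σ zᵢ(Kᵢ−1)/(1+V/F(Kᵢ−1)) = 0.
Check two-phase: ΣzᵢKᵢ = 1.2654 > 1 and Σzᵢ/Kᵢ = 1.3969 > 1, so g(0) = 0.2654 > 0 and g(1) = -0.3969 < 0.
Newton–Raphson from V/F = 0.5:
  V/F = 0.5000: g = -0.03827, g' = -0.5577 → V/F = 0.4314
  V/F = 0.4314: g = -0.00028, g' = -0.5513 → V/F = 0.4309
Converged at V/F = 0.4309.
Then V = V/F·F = 0.4309·188.6 = 81.3 mol/h and L = F − V = 107.3 mol/h.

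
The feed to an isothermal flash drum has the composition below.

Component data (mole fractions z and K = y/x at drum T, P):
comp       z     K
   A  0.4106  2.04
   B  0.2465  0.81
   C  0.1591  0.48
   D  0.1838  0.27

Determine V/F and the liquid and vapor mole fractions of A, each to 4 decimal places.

V/F = 0.3122, x_A = 0.3099, y_A = 0.6323

Rachford–Rice: g(V/F) = Σ zᵢ(Kᵢ−1)/(1+V/F(Kᵢ−1)) = 0.
Check two-phase: ΣzᵢKᵢ = 1.1633 > 1 and Σzᵢ/Kᵢ = 1.5178 > 1, so g(0) = 0.1633 > 0 and g(1) = -0.5178 < 0.
Newton iteration, V/F⁰ = 0.5:
  V/F = 0.5000: g = -0.09391, g' = -0.5246 → V/F = 0.3210
  V/F = 0.3210: g = -0.00426, g' = -0.4888 → V/F = 0.3123
Converged at V/F = 0.3122.
Compositions from xᵢ = zᵢ/(1+V/F(Kᵢ−1)), yᵢ = Kᵢxᵢ:
  A: x = 0.3099, y = 0.6323
  B: x = 0.2620, y = 0.2123
  C: x = 0.1899, y = 0.0912
  D: x = 0.2381, y = 0.0643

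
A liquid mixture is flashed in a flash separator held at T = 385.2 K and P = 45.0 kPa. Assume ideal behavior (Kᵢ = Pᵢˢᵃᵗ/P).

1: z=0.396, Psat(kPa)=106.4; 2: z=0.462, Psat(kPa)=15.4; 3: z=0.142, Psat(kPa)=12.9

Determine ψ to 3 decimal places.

Raoult's law: Kᵢ = Pᵢˢᵃᵗ/P = Pᵢˢᵃᵗ/45.0.
  K_1 = 106.4/45.0 = 2.36444, K_2 = 15.4/45.0 = 0.34222, K_3 = 12.9/45.0 = 0.28667
Material balance + equilibrium reduce to Σ zᵢ(Kᵢ−1)/(1+ψ(Kᵢ−1)) = 0.
g(0) = ΣzᵢKᵢ − 1 = 0.135 and g(1) = 1 − Σzᵢ/Kᵢ = -1.013, so a root lies in (0, 1).
Iterate (Newton) starting at ψ = 0.4:
  ψ = 0.400: g = -0.2046, g' = -0.818 → ψ = 0.150
  ψ = 0.150: g = -0.0020, g' = -0.845 → ψ = 0.148
Converged at ψ = 0.148.

ψ = 0.148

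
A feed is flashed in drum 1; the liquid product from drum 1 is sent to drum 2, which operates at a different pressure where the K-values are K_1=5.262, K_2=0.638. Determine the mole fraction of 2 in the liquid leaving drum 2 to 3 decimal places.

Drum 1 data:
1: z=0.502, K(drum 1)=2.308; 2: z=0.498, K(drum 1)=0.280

Drum 1:
Binary case is linear: z₁(K₁−1)(1+ψ₁(K₂−1)) + z₂(K₂−1)(1+ψ₁(K₁−1)) = 0
⇒ ψ₁ = [z₁(K₁−1)+z₂(K₂−1)] / [−(K₁−1)(K₂−1)] = 0.2981/0.9418 = 0.316
Drum-1 compositions:
  1: x = 0.355, y = 0.819
  2: x = 0.645, y = 0.181
Drum-2 feed = drum-1 liquid: z₂ = (0.3550, 0.6450).
Drum 2:
Rachford–Rice: g(ψ₂) = Σ zᵢ(Kᵢ−1)/(1+ψ₂(Kᵢ−1)) = 0.
Feasibility: ΣzᵢKᵢ = 2.280, Σzᵢ/Kᵢ = 1.078 — both > 1, two phases present.
Newton iteration, ψ₂⁰ = 0.32:
  ψ₂ = 0.320: g = 0.3760, g' = -1.262 → ψ₂ = 0.618
  ψ₂ = 0.618: g = 0.1157, g' = -0.629 → ψ₂ = 0.802
  ψ₂ = 0.802: g = 0.0135, g' = -0.498 → ψ₂ = 0.829
Converged at ψ₂ = 0.829.
  1: x = 0.078, y = 0.412
  2: x = 0.922, y = 0.588

x_2 (drum 2) = 0.922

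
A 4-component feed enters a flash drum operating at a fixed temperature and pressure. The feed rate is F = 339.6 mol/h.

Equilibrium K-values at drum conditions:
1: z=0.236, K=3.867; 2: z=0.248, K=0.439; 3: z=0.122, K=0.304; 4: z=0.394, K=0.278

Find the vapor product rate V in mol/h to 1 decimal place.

V = 29.8 mol/h

Newton iteration, ψ⁰ = 0.49:
  ψ = 0.490: g = -0.4796, g' = -1.112 → ψ = 0.059
  ψ = 0.059: g = 0.0498, g' = -1.793 → ψ = 0.086
  ψ = 0.086: g = 0.0023, g' = -1.633 → ψ = 0.088
Converged at ψ = 0.088.
Then V = ψ·F = 0.0878·339.6 = 29.8 mol/h and L = F − V = 309.8 mol/h.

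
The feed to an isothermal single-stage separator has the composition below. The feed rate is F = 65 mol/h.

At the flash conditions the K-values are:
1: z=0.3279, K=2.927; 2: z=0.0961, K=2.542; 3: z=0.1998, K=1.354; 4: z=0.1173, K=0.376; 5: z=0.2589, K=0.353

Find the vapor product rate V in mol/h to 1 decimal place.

Newton iteration, β⁰ = 0.36:
  β = 0.3600: g = 0.21831, g' = -0.7988 → β = 0.6333
  β = 0.6333: g = 0.01251, g' = -0.7581 → β = 0.6498
  β = 0.6498: g = -0.00006, g' = -0.7655 → β = 0.6497
Converged at β = 0.6497.
Then V = β·F = 0.6497·65 = 42.2 mol/h and L = F − V = 22.8 mol/h.

V = 42.2 mol/h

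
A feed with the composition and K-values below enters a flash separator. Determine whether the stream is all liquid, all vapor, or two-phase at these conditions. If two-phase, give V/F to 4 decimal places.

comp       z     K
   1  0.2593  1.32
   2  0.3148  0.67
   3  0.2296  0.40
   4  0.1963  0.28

all liquid

ΣzᵢKᵢ = 0.7000; Σzᵢ/Kᵢ = 1.9414.
Since ΣzᵢKᵢ < 1 the mixture is below its bubble point — single liquid phase.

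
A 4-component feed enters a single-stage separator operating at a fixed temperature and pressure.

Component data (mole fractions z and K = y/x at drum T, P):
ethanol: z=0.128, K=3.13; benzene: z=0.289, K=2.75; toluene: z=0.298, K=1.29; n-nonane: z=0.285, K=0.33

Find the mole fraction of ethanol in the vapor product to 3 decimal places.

y_ethanol = 0.153

Rachford–Rice: g(V/F) = Σ zᵢ(Kᵢ−1)/(1+V/F(Kᵢ−1)) = 0.
Feasibility: ΣzᵢKᵢ = 1.674, Σzᵢ/Kᵢ = 1.241 — both > 1, two phases present.
Newton–Raphson from V/F = 0.5:
  V/F = 0.500: g = 0.1901, g' = -0.696 → V/F = 0.773
  V/F = 0.773: g = -0.0075, g' = -0.810 → V/F = 0.764
Converged at V/F = 0.764.
Compositions from xᵢ = zᵢ/(1+V/F(Kᵢ−1)), yᵢ = Kᵢxᵢ:
  ethanol: x = 0.049, y = 0.153
  benzene: x = 0.124, y = 0.340
  toluene: x = 0.244, y = 0.315
  n-nonane: x = 0.584, y = 0.193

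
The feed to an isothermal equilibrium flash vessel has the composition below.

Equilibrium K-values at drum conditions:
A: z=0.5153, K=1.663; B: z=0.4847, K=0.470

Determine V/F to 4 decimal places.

V/F = 0.2412

Material balance + equilibrium reduce to Σ zᵢ(Kᵢ−1)/(1+V/F(Kᵢ−1)) = 0.
g(0) = ΣzᵢKᵢ − 1 = 0.0848 and g(1) = 1 − Σzᵢ/Kᵢ = -0.3411, so a root lies in (0, 1).
Newton iteration, V/F⁰ = 0.5:
  V/F = 0.5000: g = -0.09293, g' = -0.3798 → V/F = 0.2553
  V/F = 0.2553: g = -0.00491, g' = -0.3478 → V/F = 0.2412
Converged at V/F = 0.2412.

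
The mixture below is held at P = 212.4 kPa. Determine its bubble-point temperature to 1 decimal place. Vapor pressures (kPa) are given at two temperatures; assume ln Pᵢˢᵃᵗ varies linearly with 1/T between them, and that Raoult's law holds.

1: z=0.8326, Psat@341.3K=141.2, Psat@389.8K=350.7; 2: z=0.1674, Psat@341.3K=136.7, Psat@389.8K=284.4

Bubble-point temperature: ΣzᵢPᵢˢᵃᵗ(T) = P. Interpolate ln Pᵢˢᵃᵗ = aᵢ + bᵢ/T.
  T = 341.3 K: ΣzᵢPᵢˢᵃᵗ = 140.45 kPa
  T = 389.8 K: ΣzᵢPᵢˢᵃᵗ = 339.60 kPa
  T = 365.6 K: ΣzᵢPᵢˢᵃᵗ = 224.98 kPa
  T = 353.5 K: ΣzᵢPᵢˢᵃᵗ = 179.35 kPa
  T = 359.6 K: ΣzᵢPᵢˢᵃᵗ = 201.44 kPa
  T = 362.6 K: ΣzᵢPᵢˢᵃᵗ = 212.98 kPa
  T = 361.1 K: ΣzᵢPᵢˢᵃᵗ = 207.15 kPa
Interpolating between 361.1 K and 362.6 K gives T ≈ 362.5 K.

T = 362.5 K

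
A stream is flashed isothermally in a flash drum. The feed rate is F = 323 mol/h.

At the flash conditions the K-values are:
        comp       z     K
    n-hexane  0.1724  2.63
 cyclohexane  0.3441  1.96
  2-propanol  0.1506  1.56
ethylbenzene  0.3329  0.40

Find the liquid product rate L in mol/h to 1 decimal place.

L = 73.2 mol/h

Material balance + equilibrium reduce to Σ zᵢ(Kᵢ−1)/(1+ψ(Kᵢ−1)) = 0.
g(0) = ΣzᵢKᵢ − 1 = 0.4959 and g(1) = 1 − Σzᵢ/Kᵢ = -0.1699, so a root lies in (0, 1).
Newton iteration, ψ⁰ = 0.42:
  ψ = 0.4200: g = 0.20347, g' = -0.5676 → ψ = 0.7785
  ψ = 0.7785: g = -0.00317, g' = -0.6377 → ψ = 0.7735
Converged at ψ = 0.7735.
Then V = ψ·F = 0.7735·323 = 249.8 mol/h and L = F − V = 73.2 mol/h.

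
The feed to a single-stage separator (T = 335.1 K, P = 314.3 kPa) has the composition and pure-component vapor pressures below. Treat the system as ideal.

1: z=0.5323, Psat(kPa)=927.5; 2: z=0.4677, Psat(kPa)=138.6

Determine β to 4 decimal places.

Raoult's law: Kᵢ = Pᵢˢᵃᵗ/P = Pᵢˢᵃᵗ/314.3.
  K_1 = 927.5/314.3 = 2.951002, K_2 = 138.6/314.3 = 0.440980
Let β = V/F and solve Σ zᵢ(Kᵢ−1)/(1+β(Kᵢ−1)) = 0.
Check two-phase: ΣzᵢKᵢ = 1.7771 > 1 and Σzᵢ/Kᵢ = 1.2410 > 1, so g(0) = 0.7771 > 0 and g(1) = -0.2410 < 0.
Binary case is linear: z₁(K₁−1)(1+β(K₂−1)) + z₂(K₂−1)(1+β(K₁−1)) = 0
⇒ β = [z₁(K₁−1)+z₂(K₂−1)] / [−(K₁−1)(K₂−1)] = 0.77706/1.09065 = 0.7125

β = 0.7125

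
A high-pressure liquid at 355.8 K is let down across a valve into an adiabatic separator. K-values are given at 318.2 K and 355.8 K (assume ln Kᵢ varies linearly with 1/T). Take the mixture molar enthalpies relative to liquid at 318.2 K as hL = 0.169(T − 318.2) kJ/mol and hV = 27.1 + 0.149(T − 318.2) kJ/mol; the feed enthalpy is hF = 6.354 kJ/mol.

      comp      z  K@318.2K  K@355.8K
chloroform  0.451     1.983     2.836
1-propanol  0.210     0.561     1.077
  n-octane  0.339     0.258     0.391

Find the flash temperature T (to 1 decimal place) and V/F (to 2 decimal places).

T = 321.4 K, V/F = 0.21

Adiabatic flash: solve Rachford–Rice at each trial T, then check hF = ψ·hV(T) + (1−ψ)·hL(T).
  T = 318.2 K: K = (1.983, 0.561, 0.258), RR gives ψ = 0.158, H_out = 4.270 kJ/mol
  T = 355.8 K: K = (2.836, 1.077, 0.391), RR gives ψ = 0.726, H_out = 25.490 kJ/mol
  T = 337.0 K: K = (2.395, 0.792, 0.321), RR gives ψ = 0.461, H_out = 15.484 kJ/mol
  T = 327.6 K: K = (2.185, 0.670, 0.289), RR gives ψ = 0.317, H_out = 10.113 kJ/mol
  T = 322.9 K: K = (2.083, 0.614, 0.273), RR gives ψ = 0.240, H_out = 7.270 kJ/mol
  T = 320.5 K: K = (2.032, 0.586, 0.265), RR gives ψ = 0.199, H_out = 5.761 kJ/mol
Linear interpolation between T = 320.5 (H_out = 5.761) and T = 322.9 (H_out = 7.270) on hF = 6.354 gives T ≈ 321.4 K, at which ψ = 0.21.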